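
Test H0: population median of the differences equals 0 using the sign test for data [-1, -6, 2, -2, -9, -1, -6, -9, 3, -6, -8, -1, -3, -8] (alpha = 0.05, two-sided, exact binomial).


Step 1: Discard zero differences. Original n = 14; n_eff = number of nonzero differences = 14.
Nonzero differences (with sign): -1, -6, +2, -2, -9, -1, -6, -9, +3, -6, -8, -1, -3, -8
Step 2: Count signs: positive = 2, negative = 12.
Step 3: Under H0: P(positive) = 0.5, so the number of positives S ~ Bin(14, 0.5).
Step 4: Two-sided exact p-value = sum of Bin(14,0.5) probabilities at or below the observed probability = 0.012939.
Step 5: alpha = 0.05. reject H0.

n_eff = 14, pos = 2, neg = 12, p = 0.012939, reject H0.


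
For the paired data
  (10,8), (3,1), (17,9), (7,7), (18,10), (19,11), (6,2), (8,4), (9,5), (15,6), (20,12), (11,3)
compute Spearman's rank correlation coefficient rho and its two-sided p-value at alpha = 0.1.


Step 1: Rank x and y separately (midranks; no ties here).
rank(x): 10->6, 3->1, 17->9, 7->3, 18->10, 19->11, 6->2, 8->4, 9->5, 15->8, 20->12, 11->7
rank(y): 8->8, 1->1, 9->9, 7->7, 10->10, 11->11, 2->2, 4->4, 5->5, 6->6, 12->12, 3->3
Step 2: d_i = R_x(i) - R_y(i); compute d_i^2.
  (6-8)^2=4, (1-1)^2=0, (9-9)^2=0, (3-7)^2=16, (10-10)^2=0, (11-11)^2=0, (2-2)^2=0, (4-4)^2=0, (5-5)^2=0, (8-6)^2=4, (12-12)^2=0, (7-3)^2=16
sum(d^2) = 40.
Step 3: rho = 1 - 6*40 / (12*(12^2 - 1)) = 1 - 240/1716 = 0.860140.
Step 4: Under H0, t = rho * sqrt((n-2)/(1-rho^2)) = 5.3327 ~ t(10).
Step 5: Two-sided p-value from the t-distribution with 10 df = 0.000332.
Step 6: alpha = 0.1. reject H0.

rho = 0.8601, p = 0.000332, reject H0 at alpha = 0.1.


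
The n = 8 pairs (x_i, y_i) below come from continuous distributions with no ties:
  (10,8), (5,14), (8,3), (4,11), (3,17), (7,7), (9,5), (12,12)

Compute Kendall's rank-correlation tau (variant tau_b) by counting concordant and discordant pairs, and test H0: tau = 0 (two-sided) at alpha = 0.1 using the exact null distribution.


Step 1: Enumerate the 28 unordered pairs (i,j) with i<j and classify each by sign(x_j-x_i) * sign(y_j-y_i).
  (1,2):dx=-5,dy=+6->D; (1,3):dx=-2,dy=-5->C; (1,4):dx=-6,dy=+3->D; (1,5):dx=-7,dy=+9->D
  (1,6):dx=-3,dy=-1->C; (1,7):dx=-1,dy=-3->C; (1,8):dx=+2,dy=+4->C; (2,3):dx=+3,dy=-11->D
  (2,4):dx=-1,dy=-3->C; (2,5):dx=-2,dy=+3->D; (2,6):dx=+2,dy=-7->D; (2,7):dx=+4,dy=-9->D
  (2,8):dx=+7,dy=-2->D; (3,4):dx=-4,dy=+8->D; (3,5):dx=-5,dy=+14->D; (3,6):dx=-1,dy=+4->D
  (3,7):dx=+1,dy=+2->C; (3,8):dx=+4,dy=+9->C; (4,5):dx=-1,dy=+6->D; (4,6):dx=+3,dy=-4->D
  (4,7):dx=+5,dy=-6->D; (4,8):dx=+8,dy=+1->C; (5,6):dx=+4,dy=-10->D; (5,7):dx=+6,dy=-12->D
  (5,8):dx=+9,dy=-5->D; (6,7):dx=+2,dy=-2->D; (6,8):dx=+5,dy=+5->C; (7,8):dx=+3,dy=+7->C
Step 2: C = 10, D = 18, total pairs = 28.
Step 3: tau = (C - D)/(n(n-1)/2) = (10 - 18)/28 = -0.285714.
Step 4: Exact two-sided p-value (enumerate n! = 40320 permutations of y under H0): p = 0.398760.
Step 5: alpha = 0.1. fail to reject H0.

tau_b = -0.2857 (C=10, D=18), p = 0.398760, fail to reject H0.


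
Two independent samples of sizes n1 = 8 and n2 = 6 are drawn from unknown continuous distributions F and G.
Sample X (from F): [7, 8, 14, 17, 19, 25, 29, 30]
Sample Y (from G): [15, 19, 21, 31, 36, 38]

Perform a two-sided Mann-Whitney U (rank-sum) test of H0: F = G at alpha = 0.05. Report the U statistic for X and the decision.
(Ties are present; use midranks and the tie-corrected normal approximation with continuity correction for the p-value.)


Step 1: Combine and sort all 14 observations; assign midranks.
sorted (value, group): (7,X), (8,X), (14,X), (15,Y), (17,X), (19,X), (19,Y), (21,Y), (25,X), (29,X), (30,X), (31,Y), (36,Y), (38,Y)
ranks: 7->1, 8->2, 14->3, 15->4, 17->5, 19->6.5, 19->6.5, 21->8, 25->9, 29->10, 30->11, 31->12, 36->13, 38->14
Step 2: Rank sum for X: R1 = 1 + 2 + 3 + 5 + 6.5 + 9 + 10 + 11 = 47.5.
Step 3: U_X = R1 - n1(n1+1)/2 = 47.5 - 8*9/2 = 47.5 - 36 = 11.5.
       U_Y = n1*n2 - U_X = 48 - 11.5 = 36.5.
Step 4: Ties are present, so use the tie-corrected normal approximation (with continuity correction) for the p-value.
Step 5: p-value = 0.120926; compare to alpha = 0.05. fail to reject H0.

U_X = 11.5, p = 0.120926, fail to reject H0 at alpha = 0.05.


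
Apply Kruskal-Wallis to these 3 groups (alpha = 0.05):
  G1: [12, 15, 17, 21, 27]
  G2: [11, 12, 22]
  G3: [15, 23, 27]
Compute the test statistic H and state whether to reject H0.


Step 1: Combine all N = 11 observations and assign midranks.
sorted (value, group, rank): (11,G2,1), (12,G1,2.5), (12,G2,2.5), (15,G1,4.5), (15,G3,4.5), (17,G1,6), (21,G1,7), (22,G2,8), (23,G3,9), (27,G1,10.5), (27,G3,10.5)
Step 2: Sum ranks within each group.
R_1 = 30.5 (n_1 = 5)
R_2 = 11.5 (n_2 = 3)
R_3 = 24 (n_3 = 3)
Step 3: H = 12/(N(N+1)) * sum(R_i^2/n_i) - 3(N+1)
     = 12/(11*12) * (30.5^2/5 + 11.5^2/3 + 24^2/3) - 3*12
     = 0.090909 * 422.133 - 36
     = 2.375758.
Step 4: Ties present; correction factor C = 1 - 18/(11^3 - 11) = 0.986364. Corrected H = 2.375758 / 0.986364 = 2.408602.
Step 5: Under H0, H ~ chi^2(2); p-value = 0.299902.
Step 6: alpha = 0.05. fail to reject H0.

H = 2.4086, df = 2, p = 0.299902, fail to reject H0.


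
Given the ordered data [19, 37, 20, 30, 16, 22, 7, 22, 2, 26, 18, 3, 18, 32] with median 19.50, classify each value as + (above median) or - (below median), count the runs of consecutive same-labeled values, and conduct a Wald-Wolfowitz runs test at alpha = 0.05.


Step 1: Compute median = 19.50; label A = above, B = below.
Labels in order: BAAABABABABBBA  (n_A = 7, n_B = 7)
Step 2: Count runs R = 10.
Step 3: Under H0 (random ordering), E[R] = 2*n_A*n_B/(n_A+n_B) + 1 = 2*7*7/14 + 1 = 8.0000.
        Var[R] = 2*n_A*n_B*(2*n_A*n_B - n_A - n_B) / ((n_A+n_B)^2 * (n_A+n_B-1)) = 8232/2548 = 3.2308.
        SD[R] = 1.7974.
Step 4: Continuity-corrected z = (R - 0.5 - E[R]) / SD[R] = (10 - 0.5 - 8.0000) / 1.7974 = 0.8345.
Step 5: Two-sided p-value via normal approximation = 2*(1 - Phi(|z|)) = 0.403986.
Step 6: alpha = 0.05. fail to reject H0.

R = 10, z = 0.8345, p = 0.403986, fail to reject H0.


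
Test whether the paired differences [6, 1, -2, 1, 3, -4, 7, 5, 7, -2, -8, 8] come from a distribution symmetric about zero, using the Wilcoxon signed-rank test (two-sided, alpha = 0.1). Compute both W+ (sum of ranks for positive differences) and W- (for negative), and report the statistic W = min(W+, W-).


Step 1: Drop any zero differences (none here) and take |d_i|.
|d| = [6, 1, 2, 1, 3, 4, 7, 5, 7, 2, 8, 8]
Step 2: Midrank |d_i| (ties get averaged ranks).
ranks: |6|->8, |1|->1.5, |2|->3.5, |1|->1.5, |3|->5, |4|->6, |7|->9.5, |5|->7, |7|->9.5, |2|->3.5, |8|->11.5, |8|->11.5
Step 3: Attach original signs; sum ranks with positive sign and with negative sign.
W+ = 8 + 1.5 + 1.5 + 5 + 9.5 + 7 + 9.5 + 11.5 = 53.5
W- = 3.5 + 6 + 3.5 + 11.5 = 24.5
(Check: W+ + W- = 78 should equal n(n+1)/2 = 78.)
Step 4: Test statistic W = min(W+, W-) = 24.5.
Step 5: Ties in |d|, so use the tie-corrected normal approximation.
        E[W] = n(n+1)/4 = 12*13/4 = 39.
        Tie groups: |d|=1 (t=2), |d|=2 (t=2), |d|=7 (t=2), |d|=8 (t=2); sum(t^3 - t) = 24.
        Var[W] = n(n+1)(2n+1)/24 - sum(t^3-t)/48 = 3900/24 - 24/48 = 162.
        z = (W - E[W]) / sqrt(Var[W]) = (24.5 - 39) / 12.7279 = -1.1392.
        Two-sided p = 2*Phi(z) = 0.254608.
Step 6: alpha = 0.1. fail to reject H0.

W+ = 53.5, W- = 24.5, W = min = 24.5, p = 0.254608, fail to reject H0.


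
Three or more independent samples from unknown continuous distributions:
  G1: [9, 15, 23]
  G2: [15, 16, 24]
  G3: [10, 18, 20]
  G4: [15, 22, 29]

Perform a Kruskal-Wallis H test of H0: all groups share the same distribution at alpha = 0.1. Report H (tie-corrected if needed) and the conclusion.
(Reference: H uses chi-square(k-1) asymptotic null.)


Step 1: Combine all N = 12 observations and assign midranks.
sorted (value, group, rank): (9,G1,1), (10,G3,2), (15,G1,4), (15,G2,4), (15,G4,4), (16,G2,6), (18,G3,7), (20,G3,8), (22,G4,9), (23,G1,10), (24,G2,11), (29,G4,12)
Step 2: Sum ranks within each group.
R_1 = 15 (n_1 = 3)
R_2 = 21 (n_2 = 3)
R_3 = 17 (n_3 = 3)
R_4 = 25 (n_4 = 3)
Step 3: H = 12/(N(N+1)) * sum(R_i^2/n_i) - 3(N+1)
     = 12/(12*13) * (15^2/3 + 21^2/3 + 17^2/3 + 25^2/3) - 3*13
     = 0.076923 * 526.667 - 39
     = 1.512821.
Step 4: Ties present; correction factor C = 1 - 24/(12^3 - 12) = 0.986014. Corrected H = 1.512821 / 0.986014 = 1.534279.
Step 5: Under H0, H ~ chi^2(3); p-value = 0.674382.
Step 6: alpha = 0.1. fail to reject H0.

H = 1.5343, df = 3, p = 0.674382, fail to reject H0.


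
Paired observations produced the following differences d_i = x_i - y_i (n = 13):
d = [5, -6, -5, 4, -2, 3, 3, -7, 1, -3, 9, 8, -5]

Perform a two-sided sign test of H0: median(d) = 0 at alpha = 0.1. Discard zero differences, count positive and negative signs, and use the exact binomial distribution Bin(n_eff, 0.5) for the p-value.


Step 1: Discard zero differences. Original n = 13; n_eff = number of nonzero differences = 13.
Nonzero differences (with sign): +5, -6, -5, +4, -2, +3, +3, -7, +1, -3, +9, +8, -5
Step 2: Count signs: positive = 7, negative = 6.
Step 3: Under H0: P(positive) = 0.5, so the number of positives S ~ Bin(13, 0.5).
Step 4: Two-sided exact p-value = sum of Bin(13,0.5) probabilities at or below the observed probability = 1.000000.
Step 5: alpha = 0.1. fail to reject H0.

n_eff = 13, pos = 7, neg = 6, p = 1.000000, fail to reject H0.


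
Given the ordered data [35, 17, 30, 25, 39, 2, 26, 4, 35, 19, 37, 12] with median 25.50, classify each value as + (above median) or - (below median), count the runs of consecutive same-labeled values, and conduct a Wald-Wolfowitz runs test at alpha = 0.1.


Step 1: Compute median = 25.50; label A = above, B = below.
Labels in order: ABABABABABAB  (n_A = 6, n_B = 6)
Step 2: Count runs R = 12.
Step 3: Under H0 (random ordering), E[R] = 2*n_A*n_B/(n_A+n_B) + 1 = 2*6*6/12 + 1 = 7.0000.
        Var[R] = 2*n_A*n_B*(2*n_A*n_B - n_A - n_B) / ((n_A+n_B)^2 * (n_A+n_B-1)) = 4320/1584 = 2.7273.
        SD[R] = 1.6514.
Step 4: Continuity-corrected z = (R - 0.5 - E[R]) / SD[R] = (12 - 0.5 - 7.0000) / 1.6514 = 2.7249.
Step 5: Two-sided p-value via normal approximation = 2*(1 - Phi(|z|)) = 0.006432.
Step 6: alpha = 0.1. reject H0.

R = 12, z = 2.7249, p = 0.006432, reject H0.


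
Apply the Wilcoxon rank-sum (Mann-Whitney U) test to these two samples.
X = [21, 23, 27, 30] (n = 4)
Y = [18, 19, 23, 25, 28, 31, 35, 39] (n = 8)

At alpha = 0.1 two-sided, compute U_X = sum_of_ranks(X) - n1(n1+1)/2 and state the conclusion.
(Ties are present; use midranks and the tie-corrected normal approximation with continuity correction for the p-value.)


Step 1: Combine and sort all 12 observations; assign midranks.
sorted (value, group): (18,Y), (19,Y), (21,X), (23,X), (23,Y), (25,Y), (27,X), (28,Y), (30,X), (31,Y), (35,Y), (39,Y)
ranks: 18->1, 19->2, 21->3, 23->4.5, 23->4.5, 25->6, 27->7, 28->8, 30->9, 31->10, 35->11, 39->12
Step 2: Rank sum for X: R1 = 3 + 4.5 + 7 + 9 = 23.5.
Step 3: U_X = R1 - n1(n1+1)/2 = 23.5 - 4*5/2 = 23.5 - 10 = 13.5.
       U_Y = n1*n2 - U_X = 32 - 13.5 = 18.5.
Step 4: Ties are present, so use the tie-corrected normal approximation (with continuity correction) for the p-value.
Step 5: p-value = 0.733647; compare to alpha = 0.1. fail to reject H0.

U_X = 13.5, p = 0.733647, fail to reject H0 at alpha = 0.1.


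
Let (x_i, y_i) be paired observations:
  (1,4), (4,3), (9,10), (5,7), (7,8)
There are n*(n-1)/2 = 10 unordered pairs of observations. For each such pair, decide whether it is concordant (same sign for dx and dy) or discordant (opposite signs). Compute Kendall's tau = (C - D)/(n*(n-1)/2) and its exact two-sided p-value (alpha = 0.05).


Step 1: Enumerate the 10 unordered pairs (i,j) with i<j and classify each by sign(x_j-x_i) * sign(y_j-y_i).
  (1,2):dx=+3,dy=-1->D; (1,3):dx=+8,dy=+6->C; (1,4):dx=+4,dy=+3->C; (1,5):dx=+6,dy=+4->C
  (2,3):dx=+5,dy=+7->C; (2,4):dx=+1,dy=+4->C; (2,5):dx=+3,dy=+5->C; (3,4):dx=-4,dy=-3->C
  (3,5):dx=-2,dy=-2->C; (4,5):dx=+2,dy=+1->C
Step 2: C = 9, D = 1, total pairs = 10.
Step 3: tau = (C - D)/(n(n-1)/2) = (9 - 1)/10 = 0.800000.
Step 4: Exact two-sided p-value (enumerate n! = 120 permutations of y under H0): p = 0.083333.
Step 5: alpha = 0.05. fail to reject H0.

tau_b = 0.8000 (C=9, D=1), p = 0.083333, fail to reject H0.


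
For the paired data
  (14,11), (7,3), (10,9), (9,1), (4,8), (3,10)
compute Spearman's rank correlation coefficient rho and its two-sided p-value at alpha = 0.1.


Step 1: Rank x and y separately (midranks; no ties here).
rank(x): 14->6, 7->3, 10->5, 9->4, 4->2, 3->1
rank(y): 11->6, 3->2, 9->4, 1->1, 8->3, 10->5
Step 2: d_i = R_x(i) - R_y(i); compute d_i^2.
  (6-6)^2=0, (3-2)^2=1, (5-4)^2=1, (4-1)^2=9, (2-3)^2=1, (1-5)^2=16
sum(d^2) = 28.
Step 3: rho = 1 - 6*28 / (6*(6^2 - 1)) = 1 - 168/210 = 0.200000.
Step 4: Under H0, t = rho * sqrt((n-2)/(1-rho^2)) = 0.4082 ~ t(4).
Step 5: Two-sided p-value from the t-distribution with 4 df = 0.704000.
Step 6: alpha = 0.1. fail to reject H0.

rho = 0.2000, p = 0.704000, fail to reject H0 at alpha = 0.1.


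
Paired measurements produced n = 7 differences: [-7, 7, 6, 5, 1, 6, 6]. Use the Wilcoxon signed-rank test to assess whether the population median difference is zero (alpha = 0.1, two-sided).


Step 1: Drop any zero differences (none here) and take |d_i|.
|d| = [7, 7, 6, 5, 1, 6, 6]
Step 2: Midrank |d_i| (ties get averaged ranks).
ranks: |7|->6.5, |7|->6.5, |6|->4, |5|->2, |1|->1, |6|->4, |6|->4
Step 3: Attach original signs; sum ranks with positive sign and with negative sign.
W+ = 6.5 + 4 + 2 + 1 + 4 + 4 = 21.5
W- = 6.5 = 6.5
(Check: W+ + W- = 28 should equal n(n+1)/2 = 28.)
Step 4: Test statistic W = min(W+, W-) = 6.5.
Step 5: Ties in |d|, so use the tie-corrected normal approximation.
        E[W] = n(n+1)/4 = 7*8/4 = 14.
        Tie groups: |d|=6 (t=3), |d|=7 (t=2); sum(t^3 - t) = 30.
        Var[W] = n(n+1)(2n+1)/24 - sum(t^3-t)/48 = 840/24 - 30/48 = 34.375.
        z = (W - E[W]) / sqrt(Var[W]) = (6.5 - 14) / 5.8630 = -1.2792.
        Two-sided p = 2*Phi(z) = 0.200825.
Step 6: alpha = 0.1. fail to reject H0.

W+ = 21.5, W- = 6.5, W = min = 6.5, p = 0.200825, fail to reject H0.


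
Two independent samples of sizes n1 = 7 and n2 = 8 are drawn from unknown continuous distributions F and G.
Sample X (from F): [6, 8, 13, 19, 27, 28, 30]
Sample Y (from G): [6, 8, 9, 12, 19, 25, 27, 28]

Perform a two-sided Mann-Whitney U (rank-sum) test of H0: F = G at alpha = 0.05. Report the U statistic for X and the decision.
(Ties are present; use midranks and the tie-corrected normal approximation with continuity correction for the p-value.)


Step 1: Combine and sort all 15 observations; assign midranks.
sorted (value, group): (6,X), (6,Y), (8,X), (8,Y), (9,Y), (12,Y), (13,X), (19,X), (19,Y), (25,Y), (27,X), (27,Y), (28,X), (28,Y), (30,X)
ranks: 6->1.5, 6->1.5, 8->3.5, 8->3.5, 9->5, 12->6, 13->7, 19->8.5, 19->8.5, 25->10, 27->11.5, 27->11.5, 28->13.5, 28->13.5, 30->15
Step 2: Rank sum for X: R1 = 1.5 + 3.5 + 7 + 8.5 + 11.5 + 13.5 + 15 = 60.5.
Step 3: U_X = R1 - n1(n1+1)/2 = 60.5 - 7*8/2 = 60.5 - 28 = 32.5.
       U_Y = n1*n2 - U_X = 56 - 32.5 = 23.5.
Step 4: Ties are present, so use the tie-corrected normal approximation (with continuity correction) for the p-value.
Step 5: p-value = 0.641938; compare to alpha = 0.05. fail to reject H0.

U_X = 32.5, p = 0.641938, fail to reject H0 at alpha = 0.05.


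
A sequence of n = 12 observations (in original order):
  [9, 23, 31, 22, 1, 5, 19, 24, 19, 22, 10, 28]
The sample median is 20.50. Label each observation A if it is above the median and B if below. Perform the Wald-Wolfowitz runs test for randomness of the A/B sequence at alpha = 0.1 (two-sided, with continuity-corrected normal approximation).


Step 1: Compute median = 20.50; label A = above, B = below.
Labels in order: BAAABBBABABA  (n_A = 6, n_B = 6)
Step 2: Count runs R = 8.
Step 3: Under H0 (random ordering), E[R] = 2*n_A*n_B/(n_A+n_B) + 1 = 2*6*6/12 + 1 = 7.0000.
        Var[R] = 2*n_A*n_B*(2*n_A*n_B - n_A - n_B) / ((n_A+n_B)^2 * (n_A+n_B-1)) = 4320/1584 = 2.7273.
        SD[R] = 1.6514.
Step 4: Continuity-corrected z = (R - 0.5 - E[R]) / SD[R] = (8 - 0.5 - 7.0000) / 1.6514 = 0.3028.
Step 5: Two-sided p-value via normal approximation = 2*(1 - Phi(|z|)) = 0.762069.
Step 6: alpha = 0.1. fail to reject H0.

R = 8, z = 0.3028, p = 0.762069, fail to reject H0.


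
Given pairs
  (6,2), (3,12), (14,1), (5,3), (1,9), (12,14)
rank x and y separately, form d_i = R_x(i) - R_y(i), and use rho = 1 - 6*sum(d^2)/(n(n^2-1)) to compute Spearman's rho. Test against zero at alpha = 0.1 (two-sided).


Step 1: Rank x and y separately (midranks; no ties here).
rank(x): 6->4, 3->2, 14->6, 5->3, 1->1, 12->5
rank(y): 2->2, 12->5, 1->1, 3->3, 9->4, 14->6
Step 2: d_i = R_x(i) - R_y(i); compute d_i^2.
  (4-2)^2=4, (2-5)^2=9, (6-1)^2=25, (3-3)^2=0, (1-4)^2=9, (5-6)^2=1
sum(d^2) = 48.
Step 3: rho = 1 - 6*48 / (6*(6^2 - 1)) = 1 - 288/210 = -0.371429.
Step 4: Under H0, t = rho * sqrt((n-2)/(1-rho^2)) = -0.8001 ~ t(4).
Step 5: Two-sided p-value from the t-distribution with 4 df = 0.468478.
Step 6: alpha = 0.1. fail to reject H0.

rho = -0.3714, p = 0.468478, fail to reject H0 at alpha = 0.1.


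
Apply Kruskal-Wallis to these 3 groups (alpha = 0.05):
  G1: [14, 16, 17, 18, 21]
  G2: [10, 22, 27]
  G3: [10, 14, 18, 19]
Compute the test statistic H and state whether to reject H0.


Step 1: Combine all N = 12 observations and assign midranks.
sorted (value, group, rank): (10,G2,1.5), (10,G3,1.5), (14,G1,3.5), (14,G3,3.5), (16,G1,5), (17,G1,6), (18,G1,7.5), (18,G3,7.5), (19,G3,9), (21,G1,10), (22,G2,11), (27,G2,12)
Step 2: Sum ranks within each group.
R_1 = 32 (n_1 = 5)
R_2 = 24.5 (n_2 = 3)
R_3 = 21.5 (n_3 = 4)
Step 3: H = 12/(N(N+1)) * sum(R_i^2/n_i) - 3(N+1)
     = 12/(12*13) * (32^2/5 + 24.5^2/3 + 21.5^2/4) - 3*13
     = 0.076923 * 520.446 - 39
     = 1.034295.
Step 4: Ties present; correction factor C = 1 - 18/(12^3 - 12) = 0.989510. Corrected H = 1.034295 / 0.989510 = 1.045259.
Step 5: Under H0, H ~ chi^2(2); p-value = 0.592959.
Step 6: alpha = 0.05. fail to reject H0.

H = 1.0453, df = 2, p = 0.592959, fail to reject H0.


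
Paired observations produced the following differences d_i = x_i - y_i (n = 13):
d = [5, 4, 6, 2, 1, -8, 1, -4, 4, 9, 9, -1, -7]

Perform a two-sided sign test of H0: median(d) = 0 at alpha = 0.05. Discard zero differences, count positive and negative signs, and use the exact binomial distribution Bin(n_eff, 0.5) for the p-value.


Step 1: Discard zero differences. Original n = 13; n_eff = number of nonzero differences = 13.
Nonzero differences (with sign): +5, +4, +6, +2, +1, -8, +1, -4, +4, +9, +9, -1, -7
Step 2: Count signs: positive = 9, negative = 4.
Step 3: Under H0: P(positive) = 0.5, so the number of positives S ~ Bin(13, 0.5).
Step 4: Two-sided exact p-value = sum of Bin(13,0.5) probabilities at or below the observed probability = 0.266846.
Step 5: alpha = 0.05. fail to reject H0.

n_eff = 13, pos = 9, neg = 4, p = 0.266846, fail to reject H0.


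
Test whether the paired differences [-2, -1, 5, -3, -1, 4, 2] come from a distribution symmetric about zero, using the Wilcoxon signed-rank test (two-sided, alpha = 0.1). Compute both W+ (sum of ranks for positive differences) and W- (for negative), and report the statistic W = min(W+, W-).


Step 1: Drop any zero differences (none here) and take |d_i|.
|d| = [2, 1, 5, 3, 1, 4, 2]
Step 2: Midrank |d_i| (ties get averaged ranks).
ranks: |2|->3.5, |1|->1.5, |5|->7, |3|->5, |1|->1.5, |4|->6, |2|->3.5
Step 3: Attach original signs; sum ranks with positive sign and with negative sign.
W+ = 7 + 6 + 3.5 = 16.5
W- = 3.5 + 1.5 + 5 + 1.5 = 11.5
(Check: W+ + W- = 28 should equal n(n+1)/2 = 28.)
Step 4: Test statistic W = min(W+, W-) = 11.5.
Step 5: Ties in |d|, so use the tie-corrected normal approximation.
        E[W] = n(n+1)/4 = 7*8/4 = 14.
        Tie groups: |d|=1 (t=2), |d|=2 (t=2); sum(t^3 - t) = 12.
        Var[W] = n(n+1)(2n+1)/24 - sum(t^3-t)/48 = 840/24 - 12/48 = 34.75.
        z = (W - E[W]) / sqrt(Var[W]) = (11.5 - 14) / 5.8949 = -0.4241.
        Two-sided p = 2*Phi(z) = 0.671497.
Step 6: alpha = 0.1. fail to reject H0.

W+ = 16.5, W- = 11.5, W = min = 11.5, p = 0.671497, fail to reject H0.


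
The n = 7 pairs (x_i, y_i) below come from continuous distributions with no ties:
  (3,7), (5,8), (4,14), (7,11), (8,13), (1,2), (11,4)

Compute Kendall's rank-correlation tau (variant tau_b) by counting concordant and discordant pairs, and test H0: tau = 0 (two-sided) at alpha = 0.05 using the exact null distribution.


Step 1: Enumerate the 21 unordered pairs (i,j) with i<j and classify each by sign(x_j-x_i) * sign(y_j-y_i).
  (1,2):dx=+2,dy=+1->C; (1,3):dx=+1,dy=+7->C; (1,4):dx=+4,dy=+4->C; (1,5):dx=+5,dy=+6->C
  (1,6):dx=-2,dy=-5->C; (1,7):dx=+8,dy=-3->D; (2,3):dx=-1,dy=+6->D; (2,4):dx=+2,dy=+3->C
  (2,5):dx=+3,dy=+5->C; (2,6):dx=-4,dy=-6->C; (2,7):dx=+6,dy=-4->D; (3,4):dx=+3,dy=-3->D
  (3,5):dx=+4,dy=-1->D; (3,6):dx=-3,dy=-12->C; (3,7):dx=+7,dy=-10->D; (4,5):dx=+1,dy=+2->C
  (4,6):dx=-6,dy=-9->C; (4,7):dx=+4,dy=-7->D; (5,6):dx=-7,dy=-11->C; (5,7):dx=+3,dy=-9->D
  (6,7):dx=+10,dy=+2->C
Step 2: C = 13, D = 8, total pairs = 21.
Step 3: tau = (C - D)/(n(n-1)/2) = (13 - 8)/21 = 0.238095.
Step 4: Exact two-sided p-value (enumerate n! = 5040 permutations of y under H0): p = 0.561905.
Step 5: alpha = 0.05. fail to reject H0.

tau_b = 0.2381 (C=13, D=8), p = 0.561905, fail to reject H0.


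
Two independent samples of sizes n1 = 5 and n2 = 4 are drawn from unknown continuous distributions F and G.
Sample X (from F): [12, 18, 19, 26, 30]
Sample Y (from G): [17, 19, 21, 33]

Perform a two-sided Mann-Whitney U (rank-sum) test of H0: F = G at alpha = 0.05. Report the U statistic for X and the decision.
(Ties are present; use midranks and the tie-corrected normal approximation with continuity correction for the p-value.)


Step 1: Combine and sort all 9 observations; assign midranks.
sorted (value, group): (12,X), (17,Y), (18,X), (19,X), (19,Y), (21,Y), (26,X), (30,X), (33,Y)
ranks: 12->1, 17->2, 18->3, 19->4.5, 19->4.5, 21->6, 26->7, 30->8, 33->9
Step 2: Rank sum for X: R1 = 1 + 3 + 4.5 + 7 + 8 = 23.5.
Step 3: U_X = R1 - n1(n1+1)/2 = 23.5 - 5*6/2 = 23.5 - 15 = 8.5.
       U_Y = n1*n2 - U_X = 20 - 8.5 = 11.5.
Step 4: Ties are present, so use the tie-corrected normal approximation (with continuity correction) for the p-value.
Step 5: p-value = 0.805701; compare to alpha = 0.05. fail to reject H0.

U_X = 8.5, p = 0.805701, fail to reject H0 at alpha = 0.05.


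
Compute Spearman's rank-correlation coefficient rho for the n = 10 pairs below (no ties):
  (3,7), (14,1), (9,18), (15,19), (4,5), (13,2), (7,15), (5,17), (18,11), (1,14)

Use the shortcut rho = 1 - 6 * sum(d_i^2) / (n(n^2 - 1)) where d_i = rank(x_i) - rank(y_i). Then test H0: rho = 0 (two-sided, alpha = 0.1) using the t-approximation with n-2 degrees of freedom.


Step 1: Rank x and y separately (midranks; no ties here).
rank(x): 3->2, 14->8, 9->6, 15->9, 4->3, 13->7, 7->5, 5->4, 18->10, 1->1
rank(y): 7->4, 1->1, 18->9, 19->10, 5->3, 2->2, 15->7, 17->8, 11->5, 14->6
Step 2: d_i = R_x(i) - R_y(i); compute d_i^2.
  (2-4)^2=4, (8-1)^2=49, (6-9)^2=9, (9-10)^2=1, (3-3)^2=0, (7-2)^2=25, (5-7)^2=4, (4-8)^2=16, (10-5)^2=25, (1-6)^2=25
sum(d^2) = 158.
Step 3: rho = 1 - 6*158 / (10*(10^2 - 1)) = 1 - 948/990 = 0.042424.
Step 4: Under H0, t = rho * sqrt((n-2)/(1-rho^2)) = 0.1201 ~ t(8).
Step 5: Two-sided p-value from the t-distribution with 8 df = 0.907364.
Step 6: alpha = 0.1. fail to reject H0.

rho = 0.0424, p = 0.907364, fail to reject H0 at alpha = 0.1.


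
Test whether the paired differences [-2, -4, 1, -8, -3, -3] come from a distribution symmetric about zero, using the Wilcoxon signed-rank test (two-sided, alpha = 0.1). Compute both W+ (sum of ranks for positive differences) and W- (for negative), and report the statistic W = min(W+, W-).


Step 1: Drop any zero differences (none here) and take |d_i|.
|d| = [2, 4, 1, 8, 3, 3]
Step 2: Midrank |d_i| (ties get averaged ranks).
ranks: |2|->2, |4|->5, |1|->1, |8|->6, |3|->3.5, |3|->3.5
Step 3: Attach original signs; sum ranks with positive sign and with negative sign.
W+ = 1 = 1
W- = 2 + 5 + 6 + 3.5 + 3.5 = 20
(Check: W+ + W- = 21 should equal n(n+1)/2 = 21.)
Step 4: Test statistic W = min(W+, W-) = 1.
Step 5: Ties in |d|, so use the tie-corrected normal approximation.
        E[W] = n(n+1)/4 = 6*7/4 = 10.5.
        Tie groups: |d|=3 (t=2); sum(t^3 - t) = 6.
        Var[W] = n(n+1)(2n+1)/24 - sum(t^3-t)/48 = 546/24 - 6/48 = 22.625.
        z = (W - E[W]) / sqrt(Var[W]) = (1 - 10.5) / 4.7566 = -1.9972.
        Two-sided p = 2*Phi(z) = 0.045800.
Step 6: alpha = 0.1. reject H0.

W+ = 1, W- = 20, W = min = 1, p = 0.045800, reject H0.


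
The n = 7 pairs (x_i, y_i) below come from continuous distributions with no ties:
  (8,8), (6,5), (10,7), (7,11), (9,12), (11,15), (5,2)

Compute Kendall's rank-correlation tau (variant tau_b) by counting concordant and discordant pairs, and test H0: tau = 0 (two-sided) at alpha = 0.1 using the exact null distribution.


Step 1: Enumerate the 21 unordered pairs (i,j) with i<j and classify each by sign(x_j-x_i) * sign(y_j-y_i).
  (1,2):dx=-2,dy=-3->C; (1,3):dx=+2,dy=-1->D; (1,4):dx=-1,dy=+3->D; (1,5):dx=+1,dy=+4->C
  (1,6):dx=+3,dy=+7->C; (1,7):dx=-3,dy=-6->C; (2,3):dx=+4,dy=+2->C; (2,4):dx=+1,dy=+6->C
  (2,5):dx=+3,dy=+7->C; (2,6):dx=+5,dy=+10->C; (2,7):dx=-1,dy=-3->C; (3,4):dx=-3,dy=+4->D
  (3,5):dx=-1,dy=+5->D; (3,6):dx=+1,dy=+8->C; (3,7):dx=-5,dy=-5->C; (4,5):dx=+2,dy=+1->C
  (4,6):dx=+4,dy=+4->C; (4,7):dx=-2,dy=-9->C; (5,6):dx=+2,dy=+3->C; (5,7):dx=-4,dy=-10->C
  (6,7):dx=-6,dy=-13->C
Step 2: C = 17, D = 4, total pairs = 21.
Step 3: tau = (C - D)/(n(n-1)/2) = (17 - 4)/21 = 0.619048.
Step 4: Exact two-sided p-value (enumerate n! = 5040 permutations of y under H0): p = 0.069048.
Step 5: alpha = 0.1. reject H0.

tau_b = 0.6190 (C=17, D=4), p = 0.069048, reject H0.


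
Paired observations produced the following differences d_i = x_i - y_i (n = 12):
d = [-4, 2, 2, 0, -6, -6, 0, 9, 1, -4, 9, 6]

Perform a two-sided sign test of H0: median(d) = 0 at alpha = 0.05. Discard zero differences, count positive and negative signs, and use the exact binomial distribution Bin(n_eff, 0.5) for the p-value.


Step 1: Discard zero differences. Original n = 12; n_eff = number of nonzero differences = 10.
Nonzero differences (with sign): -4, +2, +2, -6, -6, +9, +1, -4, +9, +6
Step 2: Count signs: positive = 6, negative = 4.
Step 3: Under H0: P(positive) = 0.5, so the number of positives S ~ Bin(10, 0.5).
Step 4: Two-sided exact p-value = sum of Bin(10,0.5) probabilities at or below the observed probability = 0.753906.
Step 5: alpha = 0.05. fail to reject H0.

n_eff = 10, pos = 6, neg = 4, p = 0.753906, fail to reject H0.


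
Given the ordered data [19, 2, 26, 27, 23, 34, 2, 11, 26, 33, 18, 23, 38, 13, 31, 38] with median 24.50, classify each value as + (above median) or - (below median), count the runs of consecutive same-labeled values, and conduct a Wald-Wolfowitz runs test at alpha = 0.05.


Step 1: Compute median = 24.50; label A = above, B = below.
Labels in order: BBAABABBAABBABAA  (n_A = 8, n_B = 8)
Step 2: Count runs R = 10.
Step 3: Under H0 (random ordering), E[R] = 2*n_A*n_B/(n_A+n_B) + 1 = 2*8*8/16 + 1 = 9.0000.
        Var[R] = 2*n_A*n_B*(2*n_A*n_B - n_A - n_B) / ((n_A+n_B)^2 * (n_A+n_B-1)) = 14336/3840 = 3.7333.
        SD[R] = 1.9322.
Step 4: Continuity-corrected z = (R - 0.5 - E[R]) / SD[R] = (10 - 0.5 - 9.0000) / 1.9322 = 0.2588.
Step 5: Two-sided p-value via normal approximation = 2*(1 - Phi(|z|)) = 0.795809.
Step 6: alpha = 0.05. fail to reject H0.

R = 10, z = 0.2588, p = 0.795809, fail to reject H0.


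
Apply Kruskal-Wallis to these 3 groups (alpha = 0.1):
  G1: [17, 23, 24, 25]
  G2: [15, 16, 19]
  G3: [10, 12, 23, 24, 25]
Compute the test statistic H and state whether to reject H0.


Step 1: Combine all N = 12 observations and assign midranks.
sorted (value, group, rank): (10,G3,1), (12,G3,2), (15,G2,3), (16,G2,4), (17,G1,5), (19,G2,6), (23,G1,7.5), (23,G3,7.5), (24,G1,9.5), (24,G3,9.5), (25,G1,11.5), (25,G3,11.5)
Step 2: Sum ranks within each group.
R_1 = 33.5 (n_1 = 4)
R_2 = 13 (n_2 = 3)
R_3 = 31.5 (n_3 = 5)
Step 3: H = 12/(N(N+1)) * sum(R_i^2/n_i) - 3(N+1)
     = 12/(12*13) * (33.5^2/4 + 13^2/3 + 31.5^2/5) - 3*13
     = 0.076923 * 535.346 - 39
     = 2.180449.
Step 4: Ties present; correction factor C = 1 - 18/(12^3 - 12) = 0.989510. Corrected H = 2.180449 / 0.989510 = 2.203563.
Step 5: Under H0, H ~ chi^2(2); p-value = 0.332279.
Step 6: alpha = 0.1. fail to reject H0.

H = 2.2036, df = 2, p = 0.332279, fail to reject H0.


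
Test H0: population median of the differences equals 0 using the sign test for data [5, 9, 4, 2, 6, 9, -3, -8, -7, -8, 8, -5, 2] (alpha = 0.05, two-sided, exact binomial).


Step 1: Discard zero differences. Original n = 13; n_eff = number of nonzero differences = 13.
Nonzero differences (with sign): +5, +9, +4, +2, +6, +9, -3, -8, -7, -8, +8, -5, +2
Step 2: Count signs: positive = 8, negative = 5.
Step 3: Under H0: P(positive) = 0.5, so the number of positives S ~ Bin(13, 0.5).
Step 4: Two-sided exact p-value = sum of Bin(13,0.5) probabilities at or below the observed probability = 0.581055.
Step 5: alpha = 0.05. fail to reject H0.

n_eff = 13, pos = 8, neg = 5, p = 0.581055, fail to reject H0.


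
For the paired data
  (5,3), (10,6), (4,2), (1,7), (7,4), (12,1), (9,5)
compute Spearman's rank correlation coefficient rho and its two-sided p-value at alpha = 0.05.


Step 1: Rank x and y separately (midranks; no ties here).
rank(x): 5->3, 10->6, 4->2, 1->1, 7->4, 12->7, 9->5
rank(y): 3->3, 6->6, 2->2, 7->7, 4->4, 1->1, 5->5
Step 2: d_i = R_x(i) - R_y(i); compute d_i^2.
  (3-3)^2=0, (6-6)^2=0, (2-2)^2=0, (1-7)^2=36, (4-4)^2=0, (7-1)^2=36, (5-5)^2=0
sum(d^2) = 72.
Step 3: rho = 1 - 6*72 / (7*(7^2 - 1)) = 1 - 432/336 = -0.285714.
Step 4: Under H0, t = rho * sqrt((n-2)/(1-rho^2)) = -0.6667 ~ t(5).
Step 5: Two-sided p-value from the t-distribution with 5 df = 0.534509.
Step 6: alpha = 0.05. fail to reject H0.

rho = -0.2857, p = 0.534509, fail to reject H0 at alpha = 0.05.


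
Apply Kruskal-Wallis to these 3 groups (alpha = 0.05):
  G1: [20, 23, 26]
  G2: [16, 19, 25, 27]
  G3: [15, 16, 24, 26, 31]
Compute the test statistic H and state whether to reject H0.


Step 1: Combine all N = 12 observations and assign midranks.
sorted (value, group, rank): (15,G3,1), (16,G2,2.5), (16,G3,2.5), (19,G2,4), (20,G1,5), (23,G1,6), (24,G3,7), (25,G2,8), (26,G1,9.5), (26,G3,9.5), (27,G2,11), (31,G3,12)
Step 2: Sum ranks within each group.
R_1 = 20.5 (n_1 = 3)
R_2 = 25.5 (n_2 = 4)
R_3 = 32 (n_3 = 5)
Step 3: H = 12/(N(N+1)) * sum(R_i^2/n_i) - 3(N+1)
     = 12/(12*13) * (20.5^2/3 + 25.5^2/4 + 32^2/5) - 3*13
     = 0.076923 * 507.446 - 39
     = 0.034295.
Step 4: Ties present; correction factor C = 1 - 12/(12^3 - 12) = 0.993007. Corrected H = 0.034295 / 0.993007 = 0.034536.
Step 5: Under H0, H ~ chi^2(2); p-value = 0.982880.
Step 6: alpha = 0.05. fail to reject H0.

H = 0.0345, df = 2, p = 0.982880, fail to reject H0.


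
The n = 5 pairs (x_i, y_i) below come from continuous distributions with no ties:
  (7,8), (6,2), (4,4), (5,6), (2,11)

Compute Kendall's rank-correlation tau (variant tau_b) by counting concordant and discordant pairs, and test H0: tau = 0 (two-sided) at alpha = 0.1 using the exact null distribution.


Step 1: Enumerate the 10 unordered pairs (i,j) with i<j and classify each by sign(x_j-x_i) * sign(y_j-y_i).
  (1,2):dx=-1,dy=-6->C; (1,3):dx=-3,dy=-4->C; (1,4):dx=-2,dy=-2->C; (1,5):dx=-5,dy=+3->D
  (2,3):dx=-2,dy=+2->D; (2,4):dx=-1,dy=+4->D; (2,5):dx=-4,dy=+9->D; (3,4):dx=+1,dy=+2->C
  (3,5):dx=-2,dy=+7->D; (4,5):dx=-3,dy=+5->D
Step 2: C = 4, D = 6, total pairs = 10.
Step 3: tau = (C - D)/(n(n-1)/2) = (4 - 6)/10 = -0.200000.
Step 4: Exact two-sided p-value (enumerate n! = 120 permutations of y under H0): p = 0.816667.
Step 5: alpha = 0.1. fail to reject H0.

tau_b = -0.2000 (C=4, D=6), p = 0.816667, fail to reject H0.


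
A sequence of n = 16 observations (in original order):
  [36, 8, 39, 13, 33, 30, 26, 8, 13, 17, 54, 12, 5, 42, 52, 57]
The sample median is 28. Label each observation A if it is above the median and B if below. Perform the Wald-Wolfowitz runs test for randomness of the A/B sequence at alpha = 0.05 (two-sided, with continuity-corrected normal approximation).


Step 1: Compute median = 28; label A = above, B = below.
Labels in order: ABABAABBBBABBAAA  (n_A = 8, n_B = 8)
Step 2: Count runs R = 9.
Step 3: Under H0 (random ordering), E[R] = 2*n_A*n_B/(n_A+n_B) + 1 = 2*8*8/16 + 1 = 9.0000.
        Var[R] = 2*n_A*n_B*(2*n_A*n_B - n_A - n_B) / ((n_A+n_B)^2 * (n_A+n_B-1)) = 14336/3840 = 3.7333.
        SD[R] = 1.9322.
Step 4: R = E[R], so z = 0 with no continuity correction.
Step 5: Two-sided p-value via normal approximation = 2*(1 - Phi(|z|)) = 1.000000.
Step 6: alpha = 0.05. fail to reject H0.

R = 9, z = 0.0000, p = 1.000000, fail to reject H0.


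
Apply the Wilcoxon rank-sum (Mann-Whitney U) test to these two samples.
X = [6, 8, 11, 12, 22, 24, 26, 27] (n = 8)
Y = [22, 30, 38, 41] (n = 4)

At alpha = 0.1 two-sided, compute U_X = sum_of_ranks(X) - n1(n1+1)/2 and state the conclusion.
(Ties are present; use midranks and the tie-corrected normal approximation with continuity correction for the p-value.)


Step 1: Combine and sort all 12 observations; assign midranks.
sorted (value, group): (6,X), (8,X), (11,X), (12,X), (22,X), (22,Y), (24,X), (26,X), (27,X), (30,Y), (38,Y), (41,Y)
ranks: 6->1, 8->2, 11->3, 12->4, 22->5.5, 22->5.5, 24->7, 26->8, 27->9, 30->10, 38->11, 41->12
Step 2: Rank sum for X: R1 = 1 + 2 + 3 + 4 + 5.5 + 7 + 8 + 9 = 39.5.
Step 3: U_X = R1 - n1(n1+1)/2 = 39.5 - 8*9/2 = 39.5 - 36 = 3.5.
       U_Y = n1*n2 - U_X = 32 - 3.5 = 28.5.
Step 4: Ties are present, so use the tie-corrected normal approximation (with continuity correction) for the p-value.
Step 5: p-value = 0.041184; compare to alpha = 0.1. reject H0.

U_X = 3.5, p = 0.041184, reject H0 at alpha = 0.1.


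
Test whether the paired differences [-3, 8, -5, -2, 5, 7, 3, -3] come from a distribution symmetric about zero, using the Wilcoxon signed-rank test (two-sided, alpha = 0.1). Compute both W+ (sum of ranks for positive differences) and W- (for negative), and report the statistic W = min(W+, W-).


Step 1: Drop any zero differences (none here) and take |d_i|.
|d| = [3, 8, 5, 2, 5, 7, 3, 3]
Step 2: Midrank |d_i| (ties get averaged ranks).
ranks: |3|->3, |8|->8, |5|->5.5, |2|->1, |5|->5.5, |7|->7, |3|->3, |3|->3
Step 3: Attach original signs; sum ranks with positive sign and with negative sign.
W+ = 8 + 5.5 + 7 + 3 = 23.5
W- = 3 + 5.5 + 1 + 3 = 12.5
(Check: W+ + W- = 36 should equal n(n+1)/2 = 36.)
Step 4: Test statistic W = min(W+, W-) = 12.5.
Step 5: Ties in |d|, so use the tie-corrected normal approximation.
        E[W] = n(n+1)/4 = 8*9/4 = 18.
        Tie groups: |d|=3 (t=3), |d|=5 (t=2); sum(t^3 - t) = 30.
        Var[W] = n(n+1)(2n+1)/24 - sum(t^3-t)/48 = 1224/24 - 30/48 = 50.375.
        z = (W - E[W]) / sqrt(Var[W]) = (12.5 - 18) / 7.0975 = -0.7749.
        Two-sided p = 2*Phi(z) = 0.438389.
Step 6: alpha = 0.1. fail to reject H0.

W+ = 23.5, W- = 12.5, W = min = 12.5, p = 0.438389, fail to reject H0.


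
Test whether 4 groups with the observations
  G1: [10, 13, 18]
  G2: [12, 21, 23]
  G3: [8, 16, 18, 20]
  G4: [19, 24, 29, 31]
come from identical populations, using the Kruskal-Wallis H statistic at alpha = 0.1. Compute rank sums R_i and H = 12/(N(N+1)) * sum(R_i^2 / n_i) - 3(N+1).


Step 1: Combine all N = 14 observations and assign midranks.
sorted (value, group, rank): (8,G3,1), (10,G1,2), (12,G2,3), (13,G1,4), (16,G3,5), (18,G1,6.5), (18,G3,6.5), (19,G4,8), (20,G3,9), (21,G2,10), (23,G2,11), (24,G4,12), (29,G4,13), (31,G4,14)
Step 2: Sum ranks within each group.
R_1 = 12.5 (n_1 = 3)
R_2 = 24 (n_2 = 3)
R_3 = 21.5 (n_3 = 4)
R_4 = 47 (n_4 = 4)
Step 3: H = 12/(N(N+1)) * sum(R_i^2/n_i) - 3(N+1)
     = 12/(14*15) * (12.5^2/3 + 24^2/3 + 21.5^2/4 + 47^2/4) - 3*15
     = 0.057143 * 911.896 - 45
     = 7.108333.
Step 4: Ties present; correction factor C = 1 - 6/(14^3 - 14) = 0.997802. Corrected H = 7.108333 / 0.997802 = 7.123990.
Step 5: Under H0, H ~ chi^2(3); p-value = 0.068049.
Step 6: alpha = 0.1. reject H0.

H = 7.1240, df = 3, p = 0.068049, reject H0.


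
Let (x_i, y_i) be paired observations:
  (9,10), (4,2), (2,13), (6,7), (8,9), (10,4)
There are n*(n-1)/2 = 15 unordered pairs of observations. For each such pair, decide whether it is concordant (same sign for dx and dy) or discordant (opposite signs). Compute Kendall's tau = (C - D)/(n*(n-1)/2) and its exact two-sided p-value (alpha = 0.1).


Step 1: Enumerate the 15 unordered pairs (i,j) with i<j and classify each by sign(x_j-x_i) * sign(y_j-y_i).
  (1,2):dx=-5,dy=-8->C; (1,3):dx=-7,dy=+3->D; (1,4):dx=-3,dy=-3->C; (1,5):dx=-1,dy=-1->C
  (1,6):dx=+1,dy=-6->D; (2,3):dx=-2,dy=+11->D; (2,4):dx=+2,dy=+5->C; (2,5):dx=+4,dy=+7->C
  (2,6):dx=+6,dy=+2->C; (3,4):dx=+4,dy=-6->D; (3,5):dx=+6,dy=-4->D; (3,6):dx=+8,dy=-9->D
  (4,5):dx=+2,dy=+2->C; (4,6):dx=+4,dy=-3->D; (5,6):dx=+2,dy=-5->D
Step 2: C = 7, D = 8, total pairs = 15.
Step 3: tau = (C - D)/(n(n-1)/2) = (7 - 8)/15 = -0.066667.
Step 4: Exact two-sided p-value (enumerate n! = 720 permutations of y under H0): p = 1.000000.
Step 5: alpha = 0.1. fail to reject H0.

tau_b = -0.0667 (C=7, D=8), p = 1.000000, fail to reject H0.


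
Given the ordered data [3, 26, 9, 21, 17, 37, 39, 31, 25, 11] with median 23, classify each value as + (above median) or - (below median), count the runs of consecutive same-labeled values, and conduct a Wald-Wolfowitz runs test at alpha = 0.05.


Step 1: Compute median = 23; label A = above, B = below.
Labels in order: BABBBAAAAB  (n_A = 5, n_B = 5)
Step 2: Count runs R = 5.
Step 3: Under H0 (random ordering), E[R] = 2*n_A*n_B/(n_A+n_B) + 1 = 2*5*5/10 + 1 = 6.0000.
        Var[R] = 2*n_A*n_B*(2*n_A*n_B - n_A - n_B) / ((n_A+n_B)^2 * (n_A+n_B-1)) = 2000/900 = 2.2222.
        SD[R] = 1.4907.
Step 4: Continuity-corrected z = (R + 0.5 - E[R]) / SD[R] = (5 + 0.5 - 6.0000) / 1.4907 = -0.3354.
Step 5: Two-sided p-value via normal approximation = 2*(1 - Phi(|z|)) = 0.737316.
Step 6: alpha = 0.05. fail to reject H0.

R = 5, z = -0.3354, p = 0.737316, fail to reject H0.


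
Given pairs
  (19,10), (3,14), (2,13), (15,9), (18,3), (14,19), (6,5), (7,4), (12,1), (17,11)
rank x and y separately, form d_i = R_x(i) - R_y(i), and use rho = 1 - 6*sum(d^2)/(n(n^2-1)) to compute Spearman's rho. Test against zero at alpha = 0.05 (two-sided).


Step 1: Rank x and y separately (midranks; no ties here).
rank(x): 19->10, 3->2, 2->1, 15->7, 18->9, 14->6, 6->3, 7->4, 12->5, 17->8
rank(y): 10->6, 14->9, 13->8, 9->5, 3->2, 19->10, 5->4, 4->3, 1->1, 11->7
Step 2: d_i = R_x(i) - R_y(i); compute d_i^2.
  (10-6)^2=16, (2-9)^2=49, (1-8)^2=49, (7-5)^2=4, (9-2)^2=49, (6-10)^2=16, (3-4)^2=1, (4-3)^2=1, (5-1)^2=16, (8-7)^2=1
sum(d^2) = 202.
Step 3: rho = 1 - 6*202 / (10*(10^2 - 1)) = 1 - 1212/990 = -0.224242.
Step 4: Under H0, t = rho * sqrt((n-2)/(1-rho^2)) = -0.6508 ~ t(8).
Step 5: Two-sided p-value from the t-distribution with 8 df = 0.533401.
Step 6: alpha = 0.05. fail to reject H0.

rho = -0.2242, p = 0.533401, fail to reject H0 at alpha = 0.05.


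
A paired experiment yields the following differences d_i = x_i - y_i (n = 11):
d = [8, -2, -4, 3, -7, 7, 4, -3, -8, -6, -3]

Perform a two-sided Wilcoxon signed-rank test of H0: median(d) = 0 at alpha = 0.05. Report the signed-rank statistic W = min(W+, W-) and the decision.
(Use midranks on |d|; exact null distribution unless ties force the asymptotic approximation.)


Step 1: Drop any zero differences (none here) and take |d_i|.
|d| = [8, 2, 4, 3, 7, 7, 4, 3, 8, 6, 3]
Step 2: Midrank |d_i| (ties get averaged ranks).
ranks: |8|->10.5, |2|->1, |4|->5.5, |3|->3, |7|->8.5, |7|->8.5, |4|->5.5, |3|->3, |8|->10.5, |6|->7, |3|->3
Step 3: Attach original signs; sum ranks with positive sign and with negative sign.
W+ = 10.5 + 3 + 8.5 + 5.5 = 27.5
W- = 1 + 5.5 + 8.5 + 3 + 10.5 + 7 + 3 = 38.5
(Check: W+ + W- = 66 should equal n(n+1)/2 = 66.)
Step 4: Test statistic W = min(W+, W-) = 27.5.
Step 5: Ties in |d|, so use the tie-corrected normal approximation.
        E[W] = n(n+1)/4 = 11*12/4 = 33.
        Tie groups: |d|=3 (t=3), |d|=4 (t=2), |d|=7 (t=2), |d|=8 (t=2); sum(t^3 - t) = 42.
        Var[W] = n(n+1)(2n+1)/24 - sum(t^3-t)/48 = 3036/24 - 42/48 = 125.625.
        z = (W - E[W]) / sqrt(Var[W]) = (27.5 - 33) / 11.2083 = -0.4907.
        Two-sided p = 2*Phi(z) = 0.623632.
Step 6: alpha = 0.05. fail to reject H0.

W+ = 27.5, W- = 38.5, W = min = 27.5, p = 0.623632, fail to reject H0.
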